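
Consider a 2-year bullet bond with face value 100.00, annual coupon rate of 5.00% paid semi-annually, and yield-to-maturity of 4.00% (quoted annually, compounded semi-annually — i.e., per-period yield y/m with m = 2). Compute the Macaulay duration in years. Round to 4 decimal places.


Answer: Macaulay duration = 1.9288 years

Derivation:
Coupon per period c = face * coupon_rate / m = 2.500000
Periods per year m = 2; per-period yield y/m = 0.020000
Number of cashflows N = 4
Cashflows (t years, CF_t, discount factor 1/(1+y/m)^(m*t), PV):
  t = 0.5000: CF_t = 2.500000, DF = 0.980392, PV = 2.450980
  t = 1.0000: CF_t = 2.500000, DF = 0.961169, PV = 2.402922
  t = 1.5000: CF_t = 2.500000, DF = 0.942322, PV = 2.355806
  t = 2.0000: CF_t = 102.500000, DF = 0.923845, PV = 94.694156
Price P = sum_t PV_t = 101.903864
Macaulay numerator sum_t t * PV_t:
  t * PV_t at t = 0.5000: 1.225490
  t * PV_t at t = 1.0000: 2.402922
  t * PV_t at t = 1.5000: 3.533709
  t * PV_t at t = 2.0000: 189.388312
Macaulay duration D = (sum_t t * PV_t) / P = 196.550433 / 101.903864 = 1.928783


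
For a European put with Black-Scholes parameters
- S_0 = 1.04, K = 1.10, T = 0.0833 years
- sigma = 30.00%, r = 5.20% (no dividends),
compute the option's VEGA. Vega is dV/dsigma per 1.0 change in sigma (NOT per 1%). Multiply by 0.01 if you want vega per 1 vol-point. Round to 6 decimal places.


Answer: Vega = 0.102685

Derivation:
d1 = -0.5544753213; d2 = -0.6410605395
phi(d1) = 0.3420973360; exp(-qT) = 1.0000000000; exp(-rT) = 0.9956777678
Vega = S * exp(-qT) * phi(d1) * sqrt(T) = 1.0400 * 1.0000000000 * 0.3420973360 * 0.2886173938 = 0.102685


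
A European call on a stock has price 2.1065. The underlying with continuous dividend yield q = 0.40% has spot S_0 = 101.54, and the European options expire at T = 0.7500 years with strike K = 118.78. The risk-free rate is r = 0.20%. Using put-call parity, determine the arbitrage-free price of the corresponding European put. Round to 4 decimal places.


Put-call parity: C - P = S_0 * exp(-qT) - K * exp(-rT).
S_0 * exp(-qT) = 101.5400 * 0.99700450 = 101.23583647
K * exp(-rT) = 118.7800 * 0.99850112 = 118.60196356
P = C - S*exp(-qT) + K*exp(-rT)
P = 2.1065 - 101.23583647 + 118.60196356 = 19.4726

Answer: Put price = 19.4726


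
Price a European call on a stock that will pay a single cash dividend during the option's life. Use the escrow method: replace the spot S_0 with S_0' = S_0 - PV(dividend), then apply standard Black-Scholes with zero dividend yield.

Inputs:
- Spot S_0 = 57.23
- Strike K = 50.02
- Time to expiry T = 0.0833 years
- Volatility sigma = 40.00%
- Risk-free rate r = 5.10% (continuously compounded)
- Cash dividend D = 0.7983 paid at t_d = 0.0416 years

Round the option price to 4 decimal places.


PV(D) = D * exp(-r * t_d) = 0.7983 * 0.99788065 = 0.79660812
S_0' = S_0 - PV(D) = 57.2300 - 0.79660812 = 56.43339188
d1 = (ln(S_0'/K) + (r + sigma^2/2)*T) / (sigma*sqrt(T)) = 1.13948791
d2 = d1 - sigma*sqrt(T) = 1.02404095
exp(-rT) = 0.99576071
N(d1) = 0.87275015; N(d2) = 0.84709203
C = S_0' * N(d1) - K * exp(-rT) * N(d2) = 56.43339188 * 0.87275015 - 50.0200 * 0.99576071 * 0.84709203 = 7.0603

Answer: Price = 7.0603


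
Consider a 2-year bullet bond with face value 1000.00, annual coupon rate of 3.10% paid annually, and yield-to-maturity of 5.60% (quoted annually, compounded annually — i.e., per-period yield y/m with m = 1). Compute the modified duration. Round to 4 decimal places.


Coupon per period c = face * coupon_rate / m = 31.000000
Periods per year m = 1; per-period yield y/m = 0.056000
Number of cashflows N = 2
Cashflows (t years, CF_t, discount factor 1/(1+y/m)^(m*t), PV):
  t = 1.0000: CF_t = 31.000000, DF = 0.946970, PV = 29.356061
  t = 2.0000: CF_t = 1031.000000, DF = 0.896752, PV = 924.550907
Price P = sum_t PV_t = 953.906967
First compute Macaulay numerator sum_t t * PV_t:
  t * PV_t at t = 1.0000: 29.356061
  t * PV_t at t = 2.0000: 1849.101814
Macaulay duration D = 1878.457874 / 953.906967 = 1.969225
Modified duration = D / (1 + y/m) = 1.969225 / (1 + 0.056000) = 1.864797

Answer: Modified duration = 1.8648


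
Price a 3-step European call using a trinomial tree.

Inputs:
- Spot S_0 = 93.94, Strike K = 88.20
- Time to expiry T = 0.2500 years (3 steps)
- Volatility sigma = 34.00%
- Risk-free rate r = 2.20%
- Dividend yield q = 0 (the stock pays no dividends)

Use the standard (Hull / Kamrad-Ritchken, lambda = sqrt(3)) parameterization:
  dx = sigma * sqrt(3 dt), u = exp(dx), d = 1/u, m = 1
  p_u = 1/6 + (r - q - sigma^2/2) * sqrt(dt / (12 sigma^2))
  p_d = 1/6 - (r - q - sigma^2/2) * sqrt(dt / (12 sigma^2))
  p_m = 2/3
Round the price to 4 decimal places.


dt = T/N = 0.083333; dx = sigma*sqrt(3*dt) = 0.170000
u = exp(dx) = 1.185305; d = 1/u = 0.843665
p_u = 0.157892, p_m = 0.666667, p_d = 0.175441
Discount per step: exp(-r*dt) = 0.998168
Stock lattice S(k, j) with j the centered position index:
  k=0: S(0,+0) = 93.9400
  k=1: S(1,-1) = 79.2539; S(1,+0) = 93.9400; S(1,+1) = 111.3475
  k=2: S(2,-2) = 66.8637; S(2,-1) = 79.2539; S(2,+0) = 93.9400; S(2,+1) = 111.3475; S(2,+2) = 131.9808
  k=3: S(3,-3) = 56.4106; S(3,-2) = 66.8637; S(3,-1) = 79.2539; S(3,+0) = 93.9400; S(3,+1) = 111.3475; S(3,+2) = 131.9808; S(3,+3) = 156.4375
Terminal payoffs V(N, j) = max(S_T - K, 0):
  V(3,-3) = 0.000000; V(3,-2) = 0.000000; V(3,-1) = 0.000000; V(3,+0) = 5.740000; V(3,+1) = 23.147538; V(3,+2) = 43.780777; V(3,+3) = 68.237455
Backward induction: V(k, j) = exp(-r*dt) * [p_u * V(k+1, j+1) + p_m * V(k+1, j) + p_d * V(k+1, j-1)]
  V(2,-2) = exp(-r*dt) * [p_u*0.000000 + p_m*0.000000 + p_d*0.000000] = 0.000000
  V(2,-1) = exp(-r*dt) * [p_u*5.740000 + p_m*0.000000 + p_d*0.000000] = 0.904641
  V(2,+0) = exp(-r*dt) * [p_u*23.147538 + p_m*5.740000 + p_d*0.000000] = 7.467778
  V(2,+1) = exp(-r*dt) * [p_u*43.780777 + p_m*23.147538 + p_d*5.740000] = 23.308594
  V(2,+2) = exp(-r*dt) * [p_u*68.237455 + p_m*43.780777 + p_d*23.147538] = 43.941741
  V(1,-1) = exp(-r*dt) * [p_u*7.467778 + p_m*0.904641 + p_d*0.000000] = 1.778933
  V(1,+0) = exp(-r*dt) * [p_u*23.308594 + p_m*7.467778 + p_d*0.904641] = 8.801323
  V(1,+1) = exp(-r*dt) * [p_u*43.941741 + p_m*23.308594 + p_d*7.467778] = 23.743704
  V(0,+0) = exp(-r*dt) * [p_u*23.743704 + p_m*8.801323 + p_d*1.778933] = 9.910406

Answer: Price = V(0,0) = 9.9104


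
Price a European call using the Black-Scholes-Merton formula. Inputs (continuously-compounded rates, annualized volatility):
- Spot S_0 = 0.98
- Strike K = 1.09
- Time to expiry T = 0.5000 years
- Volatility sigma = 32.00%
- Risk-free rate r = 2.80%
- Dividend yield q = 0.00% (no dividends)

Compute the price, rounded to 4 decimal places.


d1 = (ln(S/K) + (r - q + 0.5*sigma^2) * T) / (sigma * sqrt(T)) = -0.29513048
d2 = d1 - sigma * sqrt(T) = -0.52140465
exp(-rT) = 0.98609754; exp(-qT) = 1.00000000
C = S_0 * exp(-qT) * N(d1) - K * exp(-rT) * N(d2)
N(d1) = 0.38394710; N(d2) = 0.30104246
C = 0.9800 * 1.00000000 * 0.38394710 - 1.0900 * 0.98609754 * 0.30104246 = 0.0527

Answer: Price = 0.0527


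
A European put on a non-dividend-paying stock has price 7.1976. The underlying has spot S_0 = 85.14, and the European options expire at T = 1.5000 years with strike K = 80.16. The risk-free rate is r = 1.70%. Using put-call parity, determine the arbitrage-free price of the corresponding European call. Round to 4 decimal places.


Put-call parity: C - P = S_0 * exp(-qT) - K * exp(-rT).
S_0 * exp(-qT) = 85.1400 * 1.00000000 = 85.14000000
K * exp(-rT) = 80.1600 * 0.97482238 = 78.14176190
C = P + S*exp(-qT) - K*exp(-rT)
C = 7.1976 + 85.14000000 - 78.14176190 = 14.1958

Answer: Call price = 14.1958


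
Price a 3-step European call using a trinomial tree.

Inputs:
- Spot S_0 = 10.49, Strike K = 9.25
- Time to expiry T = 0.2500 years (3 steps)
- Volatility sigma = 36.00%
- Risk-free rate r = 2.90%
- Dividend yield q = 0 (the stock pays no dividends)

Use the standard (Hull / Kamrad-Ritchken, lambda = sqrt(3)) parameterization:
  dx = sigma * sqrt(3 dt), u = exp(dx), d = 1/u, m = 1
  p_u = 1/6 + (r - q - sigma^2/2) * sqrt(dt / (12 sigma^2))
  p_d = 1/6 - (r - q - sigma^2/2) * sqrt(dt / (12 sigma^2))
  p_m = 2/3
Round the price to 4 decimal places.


Answer: Price = V(0,0) = 1.5608

Derivation:
dt = T/N = 0.083333; dx = sigma*sqrt(3*dt) = 0.180000
u = exp(dx) = 1.197217; d = 1/u = 0.835270
p_u = 0.158380, p_m = 0.666667, p_d = 0.174954
Discount per step: exp(-r*dt) = 0.997586
Stock lattice S(k, j) with j the centered position index:
  k=0: S(0,+0) = 10.4900
  k=1: S(1,-1) = 8.7620; S(1,+0) = 10.4900; S(1,+1) = 12.5588
  k=2: S(2,-2) = 7.3186; S(2,-1) = 8.7620; S(2,+0) = 10.4900; S(2,+1) = 12.5588; S(2,+2) = 15.0356
  k=3: S(3,-3) = 6.1130; S(3,-2) = 7.3186; S(3,-1) = 8.7620; S(3,+0) = 10.4900; S(3,+1) = 12.5588; S(3,+2) = 15.0356; S(3,+3) = 18.0009
Terminal payoffs V(N, j) = max(S_T - K, 0):
  V(3,-3) = 0.000000; V(3,-2) = 0.000000; V(3,-1) = 0.000000; V(3,+0) = 1.240000; V(3,+1) = 3.308810; V(3,+2) = 5.785626; V(3,+3) = 8.750912
Backward induction: V(k, j) = exp(-r*dt) * [p_u * V(k+1, j+1) + p_m * V(k+1, j) + p_d * V(k+1, j-1)]
  V(2,-2) = exp(-r*dt) * [p_u*0.000000 + p_m*0.000000 + p_d*0.000000] = 0.000000
  V(2,-1) = exp(-r*dt) * [p_u*1.240000 + p_m*0.000000 + p_d*0.000000] = 0.195917
  V(2,+0) = exp(-r*dt) * [p_u*3.308810 + p_m*1.240000 + p_d*0.000000] = 1.347455
  V(2,+1) = exp(-r*dt) * [p_u*5.785626 + p_m*3.308810 + p_d*1.240000] = 3.331081
  V(2,+2) = exp(-r*dt) * [p_u*8.750912 + p_m*5.785626 + p_d*3.308810] = 5.807886
  V(1,-1) = exp(-r*dt) * [p_u*1.347455 + p_m*0.195917 + p_d*0.000000] = 0.343190
  V(1,+0) = exp(-r*dt) * [p_u*3.331081 + p_m*1.347455 + p_d*0.195917] = 1.456630
  V(1,+1) = exp(-r*dt) * [p_u*5.807886 + p_m*3.331081 + p_d*1.347455] = 3.368164
  V(0,+0) = exp(-r*dt) * [p_u*3.368164 + p_m*1.456630 + p_d*0.343190] = 1.560801


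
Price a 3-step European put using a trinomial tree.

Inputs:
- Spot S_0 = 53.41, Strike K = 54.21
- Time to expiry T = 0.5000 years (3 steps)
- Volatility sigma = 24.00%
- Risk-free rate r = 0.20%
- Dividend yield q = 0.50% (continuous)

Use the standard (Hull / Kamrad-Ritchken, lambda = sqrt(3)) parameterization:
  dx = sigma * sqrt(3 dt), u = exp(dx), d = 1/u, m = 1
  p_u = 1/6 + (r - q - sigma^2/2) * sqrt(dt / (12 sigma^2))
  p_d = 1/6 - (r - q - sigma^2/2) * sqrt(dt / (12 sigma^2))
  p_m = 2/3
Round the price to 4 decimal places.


dt = T/N = 0.166667; dx = sigma*sqrt(3*dt) = 0.169706
u = exp(dx) = 1.184956; d = 1/u = 0.843913
p_u = 0.151051, p_m = 0.666667, p_d = 0.182282
Discount per step: exp(-r*dt) = 0.999667
Stock lattice S(k, j) with j the centered position index:
  k=0: S(0,+0) = 53.4100
  k=1: S(1,-1) = 45.0734; S(1,+0) = 53.4100; S(1,+1) = 63.2885
  k=2: S(2,-2) = 38.0380; S(2,-1) = 45.0734; S(2,+0) = 53.4100; S(2,+1) = 63.2885; S(2,+2) = 74.9941
  k=3: S(3,-3) = 32.1008; S(3,-2) = 38.0380; S(3,-1) = 45.0734; S(3,+0) = 53.4100; S(3,+1) = 63.2885; S(3,+2) = 74.9941; S(3,+3) = 88.8647
Terminal payoffs V(N, j) = max(K - S_T, 0):
  V(3,-3) = 22.109195; V(3,-2) = 16.171959; V(3,-1) = 9.136596; V(3,+0) = 0.800000; V(3,+1) = 0.000000; V(3,+2) = 0.000000; V(3,+3) = 0.000000
Backward induction: V(k, j) = exp(-r*dt) * [p_u * V(k+1, j+1) + p_m * V(k+1, j) + p_d * V(k+1, j-1)]
  V(2,-2) = exp(-r*dt) * [p_u*9.136596 + p_m*16.171959 + p_d*22.109195] = 16.186112
  V(2,-1) = exp(-r*dt) * [p_u*0.800000 + p_m*9.136596 + p_d*16.171959] = 9.156708
  V(2,+0) = exp(-r*dt) * [p_u*0.000000 + p_m*0.800000 + p_d*9.136596] = 2.198037
  V(2,+1) = exp(-r*dt) * [p_u*0.000000 + p_m*0.000000 + p_d*0.800000] = 0.145777
  V(2,+2) = exp(-r*dt) * [p_u*0.000000 + p_m*0.000000 + p_d*0.000000] = 0.000000
  V(1,-1) = exp(-r*dt) * [p_u*2.198037 + p_m*9.156708 + p_d*16.186112] = 9.383796
  V(1,+0) = exp(-r*dt) * [p_u*0.145777 + p_m*2.198037 + p_d*9.156708] = 3.155428
  V(1,+1) = exp(-r*dt) * [p_u*0.000000 + p_m*0.145777 + p_d*2.198037] = 0.497681
  V(0,+0) = exp(-r*dt) * [p_u*0.497681 + p_m*3.155428 + p_d*9.383796] = 3.887995

Answer: Price = V(0,0) = 3.8880


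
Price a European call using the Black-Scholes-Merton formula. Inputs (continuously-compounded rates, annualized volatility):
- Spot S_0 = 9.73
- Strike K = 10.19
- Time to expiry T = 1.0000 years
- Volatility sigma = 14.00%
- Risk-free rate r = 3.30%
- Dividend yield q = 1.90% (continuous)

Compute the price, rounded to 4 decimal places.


d1 = (ln(S/K) + (r - q + 0.5*sigma^2) * T) / (sigma * sqrt(T)) = -0.15994965
d2 = d1 - sigma * sqrt(T) = -0.29994965
exp(-rT) = 0.96753856; exp(-qT) = 0.98117936
C = S_0 * exp(-qT) * N(d1) - K * exp(-rT) * N(d2)
N(d1) = 0.43646037; N(d2) = 0.38210778
C = 9.7300 * 0.98117936 * 0.43646037 - 10.1900 * 0.96753856 * 0.38210778 = 0.3995

Answer: Price = 0.3995


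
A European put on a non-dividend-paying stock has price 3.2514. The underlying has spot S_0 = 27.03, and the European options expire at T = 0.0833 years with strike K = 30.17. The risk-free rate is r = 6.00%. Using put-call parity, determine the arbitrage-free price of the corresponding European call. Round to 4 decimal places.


Put-call parity: C - P = S_0 * exp(-qT) - K * exp(-rT).
S_0 * exp(-qT) = 27.0300 * 1.00000000 = 27.03000000
K * exp(-rT) = 30.1700 * 0.99501447 = 30.01958654
C = P + S*exp(-qT) - K*exp(-rT)
C = 3.2514 + 27.03000000 - 30.01958654 = 0.2618

Answer: Call price = 0.2618


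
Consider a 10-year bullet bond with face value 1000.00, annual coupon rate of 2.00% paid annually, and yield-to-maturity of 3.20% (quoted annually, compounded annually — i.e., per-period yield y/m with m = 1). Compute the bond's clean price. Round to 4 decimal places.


Answer: Price = 898.6745

Derivation:
Coupon per period c = face * coupon_rate / m = 20.000000
Periods per year m = 1; per-period yield y/m = 0.032000
Number of cashflows N = 10
Cashflows (t years, CF_t, discount factor 1/(1+y/m)^(m*t), PV):
  t = 1.0000: CF_t = 20.000000, DF = 0.968992, PV = 19.379845
  t = 2.0000: CF_t = 20.000000, DF = 0.938946, PV = 18.778920
  t = 3.0000: CF_t = 20.000000, DF = 0.909831, PV = 18.196627
  t = 4.0000: CF_t = 20.000000, DF = 0.881620, PV = 17.632391
  t = 5.0000: CF_t = 20.000000, DF = 0.854283, PV = 17.085650
  t = 6.0000: CF_t = 20.000000, DF = 0.827793, PV = 16.555863
  t = 7.0000: CF_t = 20.000000, DF = 0.802125, PV = 16.042502
  t = 8.0000: CF_t = 20.000000, DF = 0.777253, PV = 15.545061
  t = 9.0000: CF_t = 20.000000, DF = 0.753152, PV = 15.063043
  t = 10.0000: CF_t = 1020.000000, DF = 0.729799, PV = 744.394574
Price P = sum_t PV_t = 898.674476


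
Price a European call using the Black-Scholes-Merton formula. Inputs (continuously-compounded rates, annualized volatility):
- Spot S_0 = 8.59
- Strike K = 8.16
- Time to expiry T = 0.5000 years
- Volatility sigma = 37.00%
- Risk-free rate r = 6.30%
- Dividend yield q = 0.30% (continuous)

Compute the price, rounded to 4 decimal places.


d1 = (ln(S/K) + (r - q + 0.5*sigma^2) * T) / (sigma * sqrt(T)) = 0.44176808
d2 = d1 - sigma * sqrt(T) = 0.18013858
exp(-rT) = 0.96899096; exp(-qT) = 0.99850112
C = S_0 * exp(-qT) * N(d1) - K * exp(-rT) * N(d2)
N(d1) = 0.67067148; N(d2) = 0.57147811
C = 8.5900 * 0.99850112 * 0.67067148 - 8.1600 * 0.96899096 * 0.57147811 = 1.2338

Answer: Price = 1.2338


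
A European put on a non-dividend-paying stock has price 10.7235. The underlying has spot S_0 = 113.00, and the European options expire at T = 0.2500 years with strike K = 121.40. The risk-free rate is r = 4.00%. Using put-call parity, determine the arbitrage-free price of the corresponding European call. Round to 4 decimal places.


Put-call parity: C - P = S_0 * exp(-qT) - K * exp(-rT).
S_0 * exp(-qT) = 113.0000 * 1.00000000 = 113.00000000
K * exp(-rT) = 121.4000 * 0.99004983 = 120.19204982
C = P + S*exp(-qT) - K*exp(-rT)
C = 10.7235 + 113.00000000 - 120.19204982 = 3.5315

Answer: Call price = 3.5315


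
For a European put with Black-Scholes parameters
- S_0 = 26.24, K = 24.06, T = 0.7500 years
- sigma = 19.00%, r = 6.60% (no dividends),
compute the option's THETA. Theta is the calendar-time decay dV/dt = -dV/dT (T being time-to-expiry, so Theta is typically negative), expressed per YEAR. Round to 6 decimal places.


d1 = 0.9102185497; d2 = 0.7456737229
phi(d1) = 0.2636355987; exp(-qT) = 1.0000000000; exp(-rT) = 0.9517051581
Theta = -S*exp(-qT)*phi(d1)*sigma/(2*sqrt(T)) + r*K*exp(-rT)*N(-d2) - q*S*exp(-qT)*N(-d1)
N(-d1) = 0.1813536317; N(-d2) = 0.2279322682; sqrt(T) = 0.8660254038
Term 1 = -26.2400 * 1.0000000000 * 0.2636355987 * 0.1900 / (2 * 0.8660254038) = -0.7588585942
Term 2 = 0.0660 * 24.0600 * 0.9517051581 * 0.2279322682 = 0.3444671358
Term 3 = 0 (no dividend yield, q = 0)
Theta = -0.7588585942 + (0.3444671358) + (0.0000000000) = -0.414391

Answer: Theta = -0.414391


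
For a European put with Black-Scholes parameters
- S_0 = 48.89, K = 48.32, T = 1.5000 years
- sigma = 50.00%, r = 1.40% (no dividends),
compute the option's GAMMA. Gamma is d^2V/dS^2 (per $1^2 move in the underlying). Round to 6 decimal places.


Answer: Gamma = 0.012491

Derivation:
d1 = 0.3596297125; d2 = -0.2527427232
phi(d1) = 0.3739604267; exp(-qT) = 1.0000000000; exp(-rT) = 0.9792189646
Gamma = exp(-qT) * phi(d1) / (S * sigma * sqrt(T)) = 1.0000000000 * 0.3739604267 / (48.8900 * 0.5000 * 1.2247448714) = 0.012491


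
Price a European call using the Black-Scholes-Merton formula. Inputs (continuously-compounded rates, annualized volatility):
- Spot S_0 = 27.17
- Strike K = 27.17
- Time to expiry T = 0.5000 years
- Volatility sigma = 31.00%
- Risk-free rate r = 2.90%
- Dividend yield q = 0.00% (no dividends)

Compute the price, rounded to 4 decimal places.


Answer: Price = 2.5549

Derivation:
d1 = (ln(S/K) + (r - q + 0.5*sigma^2) * T) / (sigma * sqrt(T)) = 0.17575025
d2 = d1 - sigma * sqrt(T) = -0.04345285
exp(-rT) = 0.98560462; exp(-qT) = 1.00000000
C = S_0 * exp(-qT) * N(d1) - K * exp(-rT) * N(d2)
N(d1) = 0.56975492; N(d2) = 0.48267027
C = 27.1700 * 1.00000000 * 0.56975492 - 27.1700 * 0.98560462 * 0.48267027 = 2.5549


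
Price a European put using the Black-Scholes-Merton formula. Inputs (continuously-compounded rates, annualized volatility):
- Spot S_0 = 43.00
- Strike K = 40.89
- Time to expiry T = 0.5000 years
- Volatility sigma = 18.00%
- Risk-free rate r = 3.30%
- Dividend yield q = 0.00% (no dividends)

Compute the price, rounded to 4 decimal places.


Answer: Price = 1.0058

Derivation:
d1 = (ln(S/K) + (r - q + 0.5*sigma^2) * T) / (sigma * sqrt(T)) = 0.58858454
d2 = d1 - sigma * sqrt(T) = 0.46130532
exp(-rT) = 0.98363538; exp(-qT) = 1.00000000
P = K * exp(-rT) * N(-d2) - S_0 * exp(-qT) * N(-d1)
N(-d1) = 0.27807000; N(-d2) = 0.32228979
P = 40.8900 * 0.98363538 * 0.32228979 - 43.0000 * 1.00000000 * 0.27807000 = 1.0058


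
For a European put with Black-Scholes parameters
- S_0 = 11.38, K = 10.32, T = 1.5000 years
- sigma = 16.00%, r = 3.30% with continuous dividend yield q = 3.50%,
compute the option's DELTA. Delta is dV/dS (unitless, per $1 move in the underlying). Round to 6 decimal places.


Answer: Delta = -0.266070

Derivation:
d1 = 0.5816194423; d2 = 0.3856602629
phi(d1) = 0.3368629456; exp(-qT) = 0.9488543211; exp(-rT) = 0.9517051581
N(-d1) = 0.2804115220
Delta = -exp(-qT) * N(-d1) = -0.9488543211 * 0.2804115220 = -0.266070


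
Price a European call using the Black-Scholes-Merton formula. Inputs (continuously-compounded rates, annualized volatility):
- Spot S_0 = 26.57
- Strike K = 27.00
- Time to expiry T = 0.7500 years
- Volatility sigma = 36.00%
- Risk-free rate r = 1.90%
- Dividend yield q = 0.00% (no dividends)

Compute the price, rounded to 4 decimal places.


d1 = (ln(S/K) + (r - q + 0.5*sigma^2) * T) / (sigma * sqrt(T)) = 0.15009790
d2 = d1 - sigma * sqrt(T) = -0.16167125
exp(-rT) = 0.98585105; exp(-qT) = 1.00000000
C = S_0 * exp(-qT) * N(d1) - K * exp(-rT) * N(d2)
N(d1) = 0.55965631; N(d2) = 0.43578237
C = 26.5700 * 1.00000000 * 0.55965631 - 27.0000 * 0.98585105 * 0.43578237 = 3.2704

Answer: Price = 3.2704


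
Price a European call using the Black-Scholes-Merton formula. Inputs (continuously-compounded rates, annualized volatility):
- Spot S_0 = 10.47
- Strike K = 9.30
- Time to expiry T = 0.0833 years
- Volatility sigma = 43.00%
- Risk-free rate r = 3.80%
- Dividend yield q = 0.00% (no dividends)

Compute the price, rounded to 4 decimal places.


d1 = (ln(S/K) + (r - q + 0.5*sigma^2) * T) / (sigma * sqrt(T)) = 1.04238838
d2 = d1 - sigma * sqrt(T) = 0.91828290
exp(-rT) = 0.99683960; exp(-qT) = 1.00000000
C = S_0 * exp(-qT) * N(d1) - K * exp(-rT) * N(d2)
N(d1) = 0.85138417; N(d2) = 0.82076461
C = 10.4700 * 1.00000000 * 0.85138417 - 9.3000 * 0.99683960 * 0.82076461 = 1.3050

Answer: Price = 1.3050


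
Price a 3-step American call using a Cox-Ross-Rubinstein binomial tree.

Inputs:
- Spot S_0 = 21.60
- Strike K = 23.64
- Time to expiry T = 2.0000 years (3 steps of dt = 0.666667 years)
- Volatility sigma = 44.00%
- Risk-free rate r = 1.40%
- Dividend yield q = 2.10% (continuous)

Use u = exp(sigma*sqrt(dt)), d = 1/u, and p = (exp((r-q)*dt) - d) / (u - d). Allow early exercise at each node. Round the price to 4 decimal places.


Answer: Price = V(0,0) = 4.7084

Derivation:
dt = T/N = 0.666667
u = exp(sigma*sqrt(dt)) = 1.432267; d = 1/u = 0.698194
p = (exp((r-q)*dt) - d) / (u - d) = 0.404797
Discount per step: exp(-r*dt) = 0.990710
Stock lattice S(k, i) with i counting down-moves:
  k=0: S(0,0) = 21.6000
  k=1: S(1,0) = 30.9370; S(1,1) = 15.0810
  k=2: S(2,0) = 44.3100; S(2,1) = 21.6000; S(2,2) = 10.5295
  k=3: S(3,0) = 63.4637; S(3,1) = 30.9370; S(3,2) = 15.0810; S(3,3) = 7.3516
Terminal payoffs V(N, i) = max(S_T - K, 0):
  V(3,0) = 39.823745; V(3,1) = 7.296967; V(3,2) = 0.000000; V(3,3) = 0.000000
Backward induction: V(k, i) = exp(-r*dt) * [p * V(k+1, i) + (1-p) * V(k+1, i+1)]; then take max(V_cont, immediate exercise) for American.
  V(2,0) = exp(-r*dt) * [p*39.823745 + (1-p)*7.296967] = 20.273592; exercise = 20.669996; V(2,0) = max -> 20.669996
  V(2,1) = exp(-r*dt) * [p*7.296967 + (1-p)*0.000000] = 2.926347; exercise = 0.000000; V(2,1) = max -> 2.926347
  V(2,2) = exp(-r*dt) * [p*0.000000 + (1-p)*0.000000] = 0.000000; exercise = 0.000000; V(2,2) = max -> 0.000000
  V(1,0) = exp(-r*dt) * [p*20.669996 + (1-p)*2.926347] = 10.015006; exercise = 7.296967; V(1,0) = max -> 10.015006
  V(1,1) = exp(-r*dt) * [p*2.926347 + (1-p)*0.000000] = 1.173571; exercise = 0.000000; V(1,1) = max -> 1.173571
  V(0,0) = exp(-r*dt) * [p*10.015006 + (1-p)*1.173571] = 4.708404; exercise = 0.000000; V(0,0) = max -> 4.708404


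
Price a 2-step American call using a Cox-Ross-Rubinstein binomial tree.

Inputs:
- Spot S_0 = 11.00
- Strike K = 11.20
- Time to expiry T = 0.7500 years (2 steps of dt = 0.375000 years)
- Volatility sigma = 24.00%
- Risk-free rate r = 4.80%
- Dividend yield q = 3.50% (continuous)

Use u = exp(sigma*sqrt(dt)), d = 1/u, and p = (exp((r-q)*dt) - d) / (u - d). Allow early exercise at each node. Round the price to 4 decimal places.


Answer: Price = V(0,0) = 0.7906

Derivation:
dt = T/N = 0.375000
u = exp(sigma*sqrt(dt)) = 1.158319; d = 1/u = 0.863320
p = (exp((r-q)*dt) - d) / (u - d) = 0.479890
Discount per step: exp(-r*dt) = 0.982161
Stock lattice S(k, i) with i counting down-moves:
  k=0: S(0,0) = 11.0000
  k=1: S(1,0) = 12.7415; S(1,1) = 9.4965
  k=2: S(2,0) = 14.7587; S(2,1) = 11.0000; S(2,2) = 8.1985
Terminal payoffs V(N, i) = max(S_T - K, 0):
  V(2,0) = 3.558719; V(2,1) = 0.000000; V(2,2) = 0.000000
Backward induction: V(k, i) = exp(-r*dt) * [p * V(k+1, i) + (1-p) * V(k+1, i+1)]; then take max(V_cont, immediate exercise) for American.
  V(1,0) = exp(-r*dt) * [p*3.558719 + (1-p)*0.000000] = 1.677327; exercise = 1.541504; V(1,0) = max -> 1.677327
  V(1,1) = exp(-r*dt) * [p*0.000000 + (1-p)*0.000000] = 0.000000; exercise = 0.000000; V(1,1) = max -> 0.000000
  V(0,0) = exp(-r*dt) * [p*1.677327 + (1-p)*0.000000] = 0.790572; exercise = 0.000000; V(0,0) = max -> 0.790572


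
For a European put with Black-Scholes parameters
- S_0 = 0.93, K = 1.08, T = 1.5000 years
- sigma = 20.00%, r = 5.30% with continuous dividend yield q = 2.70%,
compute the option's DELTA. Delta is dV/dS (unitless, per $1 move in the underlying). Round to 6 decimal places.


d1 = -0.3287694272; d2 = -0.5737184015
phi(d1) = 0.3779538422; exp(-qT) = 0.9603091645; exp(-rT) = 0.9235780200
N(-d1) = 0.6288350134
Delta = -exp(-qT) * N(-d1) = -0.9603091645 * 0.6288350134 = -0.603876

Answer: Delta = -0.603876


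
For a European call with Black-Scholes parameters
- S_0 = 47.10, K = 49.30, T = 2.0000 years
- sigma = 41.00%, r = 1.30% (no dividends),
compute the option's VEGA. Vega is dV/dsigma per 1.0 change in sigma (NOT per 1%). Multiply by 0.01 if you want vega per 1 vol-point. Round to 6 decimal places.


d1 = 0.2560225316; d2 = -0.3238050289
phi(d1) = 0.3860793728; exp(-qT) = 1.0000000000; exp(-rT) = 0.9743350896
Vega = S * exp(-qT) * phi(d1) * sqrt(T) = 47.1000 * 1.0000000000 * 0.3860793728 * 1.4142135624 = 25.716538

Answer: Vega = 25.716538


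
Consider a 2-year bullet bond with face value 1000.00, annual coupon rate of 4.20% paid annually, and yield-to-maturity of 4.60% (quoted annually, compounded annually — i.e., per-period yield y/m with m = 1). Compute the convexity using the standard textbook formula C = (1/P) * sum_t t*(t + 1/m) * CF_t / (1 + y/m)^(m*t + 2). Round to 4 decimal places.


Coupon per period c = face * coupon_rate / m = 42.000000
Periods per year m = 1; per-period yield y/m = 0.046000
Number of cashflows N = 2
Cashflows (t years, CF_t, discount factor 1/(1+y/m)^(m*t), PV):
  t = 1.0000: CF_t = 42.000000, DF = 0.956023, PV = 40.152964
  t = 2.0000: CF_t = 1042.000000, DF = 0.913980, PV = 952.367025
Price P = sum_t PV_t = 992.519989
Convexity numerator sum_t t*(t + 1/m) * CF_t / (1+y/m)^(m*t + 2):
  t = 1.0000: term = 73.398001
  t = 2.0000: term = 5222.665741
Convexity = (1/P) * sum = 5296.063743 / 992.519989 = 5.335977

Answer: Convexity = 5.3360


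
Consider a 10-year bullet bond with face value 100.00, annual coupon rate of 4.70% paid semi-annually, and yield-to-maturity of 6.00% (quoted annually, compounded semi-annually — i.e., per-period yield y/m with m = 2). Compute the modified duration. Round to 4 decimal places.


Coupon per period c = face * coupon_rate / m = 2.350000
Periods per year m = 2; per-period yield y/m = 0.030000
Number of cashflows N = 20
Cashflows (t years, CF_t, discount factor 1/(1+y/m)^(m*t), PV):
  t = 0.5000: CF_t = 2.350000, DF = 0.970874, PV = 2.281553
  t = 1.0000: CF_t = 2.350000, DF = 0.942596, PV = 2.215100
  t = 1.5000: CF_t = 2.350000, DF = 0.915142, PV = 2.150583
  t = 2.0000: CF_t = 2.350000, DF = 0.888487, PV = 2.087945
  t = 2.5000: CF_t = 2.350000, DF = 0.862609, PV = 2.027131
  t = 3.0000: CF_t = 2.350000, DF = 0.837484, PV = 1.968088
  t = 3.5000: CF_t = 2.350000, DF = 0.813092, PV = 1.910765
  t = 4.0000: CF_t = 2.350000, DF = 0.789409, PV = 1.855112
  t = 4.5000: CF_t = 2.350000, DF = 0.766417, PV = 1.801079
  t = 5.0000: CF_t = 2.350000, DF = 0.744094, PV = 1.748621
  t = 5.5000: CF_t = 2.350000, DF = 0.722421, PV = 1.697690
  t = 6.0000: CF_t = 2.350000, DF = 0.701380, PV = 1.648243
  t = 6.5000: CF_t = 2.350000, DF = 0.680951, PV = 1.600236
  t = 7.0000: CF_t = 2.350000, DF = 0.661118, PV = 1.553627
  t = 7.5000: CF_t = 2.350000, DF = 0.641862, PV = 1.508376
  t = 8.0000: CF_t = 2.350000, DF = 0.623167, PV = 1.464442
  t = 8.5000: CF_t = 2.350000, DF = 0.605016, PV = 1.421789
  t = 9.0000: CF_t = 2.350000, DF = 0.587395, PV = 1.380377
  t = 9.5000: CF_t = 2.350000, DF = 0.570286, PV = 1.340172
  t = 10.0000: CF_t = 102.350000, DF = 0.553676, PV = 56.668713
Price P = sum_t PV_t = 90.329641
First compute Macaulay numerator sum_t t * PV_t:
  t * PV_t at t = 0.5000: 1.140777
  t * PV_t at t = 1.0000: 2.215100
  t * PV_t at t = 1.5000: 3.225874
  t * PV_t at t = 2.0000: 4.175889
  t * PV_t at t = 2.5000: 5.067827
  t * PV_t at t = 3.0000: 5.904264
  t * PV_t at t = 3.5000: 6.687678
  t * PV_t at t = 4.0000: 7.420447
  t * PV_t at t = 4.5000: 8.104857
  t * PV_t at t = 5.0000: 8.743104
  t * PV_t at t = 5.5000: 9.337295
  t * PV_t at t = 6.0000: 9.889456
  t * PV_t at t = 6.5000: 10.401532
  t * PV_t at t = 7.0000: 10.875388
  t * PV_t at t = 7.5000: 11.312817
  t * PV_t at t = 8.0000: 11.715538
  t * PV_t at t = 8.5000: 12.085204
  t * PV_t at t = 9.0000: 12.423396
  t * PV_t at t = 9.5000: 12.731636
  t * PV_t at t = 10.0000: 566.687134
Macaulay duration D = 720.145212 / 90.329641 = 7.972413
Modified duration = D / (1 + y/m) = 7.972413 / (1 + 0.030000) = 7.740207

Answer: Modified duration = 7.7402


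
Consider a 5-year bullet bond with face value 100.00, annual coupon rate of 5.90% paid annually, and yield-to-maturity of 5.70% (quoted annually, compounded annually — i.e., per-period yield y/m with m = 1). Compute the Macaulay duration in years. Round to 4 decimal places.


Coupon per period c = face * coupon_rate / m = 5.900000
Periods per year m = 1; per-period yield y/m = 0.057000
Number of cashflows N = 5
Cashflows (t years, CF_t, discount factor 1/(1+y/m)^(m*t), PV):
  t = 1.0000: CF_t = 5.900000, DF = 0.946074, PV = 5.581835
  t = 2.0000: CF_t = 5.900000, DF = 0.895056, PV = 5.280828
  t = 3.0000: CF_t = 5.900000, DF = 0.846789, PV = 4.996053
  t = 4.0000: CF_t = 5.900000, DF = 0.801125, PV = 4.726635
  t = 5.0000: CF_t = 105.900000, DF = 0.757923, PV = 80.264041
Price P = sum_t PV_t = 100.849393
Macaulay numerator sum_t t * PV_t:
  t * PV_t at t = 1.0000: 5.581835
  t * PV_t at t = 2.0000: 10.561656
  t * PV_t at t = 3.0000: 14.988159
  t * PV_t at t = 4.0000: 18.906540
  t * PV_t at t = 5.0000: 401.320207
Macaulay duration D = (sum_t t * PV_t) / P = 451.358398 / 100.849393 = 4.475569

Answer: Macaulay duration = 4.4756 years


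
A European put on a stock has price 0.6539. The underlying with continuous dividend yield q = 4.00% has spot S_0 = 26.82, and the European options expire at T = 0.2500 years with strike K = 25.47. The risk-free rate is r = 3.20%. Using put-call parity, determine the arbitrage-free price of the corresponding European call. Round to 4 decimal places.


Put-call parity: C - P = S_0 * exp(-qT) - K * exp(-rT).
S_0 * exp(-qT) = 26.8200 * 0.99004983 = 26.55313654
K * exp(-rT) = 25.4700 * 0.99203191 = 25.26705287
C = P + S*exp(-qT) - K*exp(-rT)
C = 0.6539 + 26.55313654 - 25.26705287 = 1.9400

Answer: Call price = 1.9400


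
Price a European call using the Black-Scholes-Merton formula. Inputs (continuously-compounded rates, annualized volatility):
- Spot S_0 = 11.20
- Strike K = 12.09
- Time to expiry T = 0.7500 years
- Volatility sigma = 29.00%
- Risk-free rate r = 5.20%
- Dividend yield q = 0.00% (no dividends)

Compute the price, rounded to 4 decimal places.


Answer: Price = 0.9394

Derivation:
d1 = (ln(S/K) + (r - q + 0.5*sigma^2) * T) / (sigma * sqrt(T)) = -0.02360123
d2 = d1 - sigma * sqrt(T) = -0.27474860
exp(-rT) = 0.96175071; exp(-qT) = 1.00000000
C = S_0 * exp(-qT) * N(d1) - K * exp(-rT) * N(d2)
N(d1) = 0.49058535; N(d2) = 0.39175470
C = 11.2000 * 1.00000000 * 0.49058535 - 12.0900 * 0.96175071 * 0.39175470 = 0.9394


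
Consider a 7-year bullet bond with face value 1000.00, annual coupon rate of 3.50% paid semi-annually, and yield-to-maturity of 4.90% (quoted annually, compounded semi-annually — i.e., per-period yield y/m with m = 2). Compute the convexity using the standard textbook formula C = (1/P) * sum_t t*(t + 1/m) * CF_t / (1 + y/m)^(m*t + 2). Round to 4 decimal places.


Coupon per period c = face * coupon_rate / m = 17.500000
Periods per year m = 2; per-period yield y/m = 0.024500
Number of cashflows N = 14
Cashflows (t years, CF_t, discount factor 1/(1+y/m)^(m*t), PV):
  t = 0.5000: CF_t = 17.500000, DF = 0.976086, PV = 17.081503
  t = 1.0000: CF_t = 17.500000, DF = 0.952744, PV = 16.673014
  t = 1.5000: CF_t = 17.500000, DF = 0.929960, PV = 16.274294
  t = 2.0000: CF_t = 17.500000, DF = 0.907721, PV = 15.885109
  t = 2.5000: CF_t = 17.500000, DF = 0.886013, PV = 15.505231
  t = 3.0000: CF_t = 17.500000, DF = 0.864825, PV = 15.134437
  t = 3.5000: CF_t = 17.500000, DF = 0.844143, PV = 14.772511
  t = 4.0000: CF_t = 17.500000, DF = 0.823957, PV = 14.419239
  t = 4.5000: CF_t = 17.500000, DF = 0.804252, PV = 14.074416
  t = 5.0000: CF_t = 17.500000, DF = 0.785019, PV = 13.737839
  t = 5.5000: CF_t = 17.500000, DF = 0.766246, PV = 13.409311
  t = 6.0000: CF_t = 17.500000, DF = 0.747922, PV = 13.088639
  t = 6.5000: CF_t = 17.500000, DF = 0.730036, PV = 12.775636
  t = 7.0000: CF_t = 1017.500000, DF = 0.712578, PV = 725.048302
Price P = sum_t PV_t = 917.879481
Convexity numerator sum_t t*(t + 1/m) * CF_t / (1+y/m)^(m*t + 2):
  t = 0.5000: term = 8.137147
  t = 1.0000: term = 23.827663
  t = 1.5000: term = 46.515692
  t = 2.0000: term = 75.672185
  t = 2.5000: term = 110.793829
  t = 3.0000: term = 151.402012
  t = 3.5000: term = 197.041824
  t = 4.0000: term = 247.281101
  t = 4.5000: term = 301.709494
  t = 5.0000: term = 359.937578
  t = 5.5000: term = 421.595991
  t = 6.0000: term = 486.334610
  t = 6.5000: term = 553.821746
  t = 7.0000: term = 36266.222150
Convexity = (1/P) * sum = 39250.293024 / 917.879481 = 42.761924

Answer: Convexity = 42.7619


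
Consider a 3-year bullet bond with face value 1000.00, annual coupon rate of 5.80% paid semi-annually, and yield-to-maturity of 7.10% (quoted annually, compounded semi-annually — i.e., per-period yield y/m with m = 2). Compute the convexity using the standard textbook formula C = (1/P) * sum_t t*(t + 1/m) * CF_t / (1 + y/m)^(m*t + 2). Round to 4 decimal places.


Answer: Convexity = 8.8929

Derivation:
Coupon per period c = face * coupon_rate / m = 29.000000
Periods per year m = 2; per-period yield y/m = 0.035500
Number of cashflows N = 6
Cashflows (t years, CF_t, discount factor 1/(1+y/m)^(m*t), PV):
  t = 0.5000: CF_t = 29.000000, DF = 0.965717, PV = 28.005794
  t = 1.0000: CF_t = 29.000000, DF = 0.932609, PV = 27.045673
  t = 1.5000: CF_t = 29.000000, DF = 0.900637, PV = 26.118467
  t = 2.0000: CF_t = 29.000000, DF = 0.869760, PV = 25.223049
  t = 2.5000: CF_t = 29.000000, DF = 0.839942, PV = 24.358328
  t = 3.0000: CF_t = 1029.000000, DF = 0.811147, PV = 834.669906
Price P = sum_t PV_t = 965.421218
Convexity numerator sum_t t*(t + 1/m) * CF_t / (1+y/m)^(m*t + 2):
  t = 0.5000: term = 13.059234
  t = 1.0000: term = 37.834574
  t = 1.5000: term = 73.074985
  t = 2.0000: term = 117.616265
  t = 2.5000: term = 170.376047
  t = 3.0000: term = 8173.420599
Convexity = (1/P) * sum = 8585.381703 / 965.421218 = 8.892887


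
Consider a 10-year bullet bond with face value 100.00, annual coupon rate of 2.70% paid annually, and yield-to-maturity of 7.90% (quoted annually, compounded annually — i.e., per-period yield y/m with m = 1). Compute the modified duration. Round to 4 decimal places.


Coupon per period c = face * coupon_rate / m = 2.700000
Periods per year m = 1; per-period yield y/m = 0.079000
Number of cashflows N = 10
Cashflows (t years, CF_t, discount factor 1/(1+y/m)^(m*t), PV):
  t = 1.0000: CF_t = 2.700000, DF = 0.926784, PV = 2.502317
  t = 2.0000: CF_t = 2.700000, DF = 0.858929, PV = 2.319107
  t = 3.0000: CF_t = 2.700000, DF = 0.796041, PV = 2.149312
  t = 4.0000: CF_t = 2.700000, DF = 0.737758, PV = 1.991948
  t = 5.0000: CF_t = 2.700000, DF = 0.683743, PV = 1.846106
  t = 6.0000: CF_t = 2.700000, DF = 0.633682, PV = 1.710941
  t = 7.0000: CF_t = 2.700000, DF = 0.587286, PV = 1.585673
  t = 8.0000: CF_t = 2.700000, DF = 0.544288, PV = 1.469577
  t = 9.0000: CF_t = 2.700000, DF = 0.504437, PV = 1.361980
  t = 10.0000: CF_t = 102.700000, DF = 0.467504, PV = 48.012685
Price P = sum_t PV_t = 64.949646
First compute Macaulay numerator sum_t t * PV_t:
  t * PV_t at t = 1.0000: 2.502317
  t * PV_t at t = 2.0000: 4.638215
  t * PV_t at t = 3.0000: 6.447936
  t * PV_t at t = 4.0000: 7.967792
  t * PV_t at t = 5.0000: 9.230528
  t * PV_t at t = 6.0000: 10.265647
  t * PV_t at t = 7.0000: 11.099712
  t * PV_t at t = 8.0000: 11.756612
  t * PV_t at t = 9.0000: 12.257821
  t * PV_t at t = 10.0000: 480.126854
Macaulay duration D = 556.293433 / 64.949646 = 8.564996
Modified duration = D / (1 + y/m) = 8.564996 / (1 + 0.079000) = 7.937901

Answer: Modified duration = 7.9379


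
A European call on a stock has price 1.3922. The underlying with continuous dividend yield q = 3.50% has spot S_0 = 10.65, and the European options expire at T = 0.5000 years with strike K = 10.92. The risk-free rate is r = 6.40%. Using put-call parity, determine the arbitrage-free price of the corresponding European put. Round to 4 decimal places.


Put-call parity: C - P = S_0 * exp(-qT) - K * exp(-rT).
S_0 * exp(-qT) = 10.6500 * 0.98265224 = 10.46524631
K * exp(-rT) = 10.9200 * 0.96850658 = 10.57609188
P = C - S*exp(-qT) + K*exp(-rT)
P = 1.3922 - 10.46524631 + 10.57609188 = 1.5030

Answer: Put price = 1.5030


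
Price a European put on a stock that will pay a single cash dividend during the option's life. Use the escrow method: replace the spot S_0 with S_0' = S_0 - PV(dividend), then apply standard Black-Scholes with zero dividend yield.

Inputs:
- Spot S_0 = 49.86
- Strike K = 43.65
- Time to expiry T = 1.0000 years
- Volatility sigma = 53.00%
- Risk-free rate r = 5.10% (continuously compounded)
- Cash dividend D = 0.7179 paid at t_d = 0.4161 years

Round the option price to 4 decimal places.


Answer: Price = 6.1018

Derivation:
PV(D) = D * exp(-r * t_d) = 0.7179 * 0.97900248 = 0.70282588
S_0' = S_0 - PV(D) = 49.8600 - 0.70282588 = 49.15717412
d1 = (ln(S_0'/K) + (r + sigma^2/2)*T) / (sigma*sqrt(T)) = 0.58541418
d2 = d1 - sigma*sqrt(T) = 0.05541418
exp(-rT) = 0.95027867
N(-d1) = 0.27913463; N(-d2) = 0.47790425
P = K * exp(-rT) * N(-d2) - S_0' * N(-d1) = 43.6500 * 0.95027867 * 0.47790425 - 49.15717412 * 0.27913463 = 6.1018


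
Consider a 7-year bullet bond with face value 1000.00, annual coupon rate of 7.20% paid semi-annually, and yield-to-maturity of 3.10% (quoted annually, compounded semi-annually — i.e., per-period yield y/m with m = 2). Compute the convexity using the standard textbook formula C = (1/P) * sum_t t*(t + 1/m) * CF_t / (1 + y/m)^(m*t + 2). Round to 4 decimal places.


Coupon per period c = face * coupon_rate / m = 36.000000
Periods per year m = 2; per-period yield y/m = 0.015500
Number of cashflows N = 14
Cashflows (t years, CF_t, discount factor 1/(1+y/m)^(m*t), PV):
  t = 0.5000: CF_t = 36.000000, DF = 0.984737, PV = 35.450517
  t = 1.0000: CF_t = 36.000000, DF = 0.969706, PV = 34.909421
  t = 1.5000: CF_t = 36.000000, DF = 0.954905, PV = 34.376584
  t = 2.0000: CF_t = 36.000000, DF = 0.940330, PV = 33.851880
  t = 2.5000: CF_t = 36.000000, DF = 0.925977, PV = 33.335184
  t = 3.0000: CF_t = 36.000000, DF = 0.911844, PV = 32.826376
  t = 3.5000: CF_t = 36.000000, DF = 0.897926, PV = 32.325333
  t = 4.0000: CF_t = 36.000000, DF = 0.884220, PV = 31.831938
  t = 4.5000: CF_t = 36.000000, DF = 0.870724, PV = 31.346074
  t = 5.0000: CF_t = 36.000000, DF = 0.857434, PV = 30.867626
  t = 5.5000: CF_t = 36.000000, DF = 0.844347, PV = 30.396480
  t = 6.0000: CF_t = 36.000000, DF = 0.831459, PV = 29.932526
  t = 6.5000: CF_t = 36.000000, DF = 0.818768, PV = 29.475653
  t = 7.0000: CF_t = 1036.000000, DF = 0.806271, PV = 835.296703
Price P = sum_t PV_t = 1256.222294
Convexity numerator sum_t t*(t + 1/m) * CF_t / (1+y/m)^(m*t + 2):
  t = 0.5000: term = 17.188292
  t = 1.0000: term = 50.777820
  t = 1.5000: term = 100.005553
  t = 2.0000: term = 164.131878
  t = 2.5000: term = 242.439997
  t = 3.0000: term = 334.235348
  t = 3.5000: term = 438.845033
  t = 4.0000: term = 555.617260
  t = 4.5000: term = 683.920803
  t = 5.0000: term = 823.144464
  t = 5.5000: term = 972.696560
  t = 6.0000: term = 1132.004412
  t = 6.5000: term = 1300.513849
  t = 7.0000: term = 42524.597823
Convexity = (1/P) * sum = 49340.119091 / 1256.222294 = 39.276583

Answer: Convexity = 39.2766


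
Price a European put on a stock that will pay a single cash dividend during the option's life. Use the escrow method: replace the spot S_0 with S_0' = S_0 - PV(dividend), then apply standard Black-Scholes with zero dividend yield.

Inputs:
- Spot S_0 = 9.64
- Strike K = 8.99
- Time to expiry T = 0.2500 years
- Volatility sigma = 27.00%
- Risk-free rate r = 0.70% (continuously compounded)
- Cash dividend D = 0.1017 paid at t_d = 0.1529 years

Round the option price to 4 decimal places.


PV(D) = D * exp(-r * t_d) = 0.1017 * 0.99893027 = 0.10159121
S_0' = S_0 - PV(D) = 9.6400 - 0.10159121 = 9.53840879
d1 = (ln(S_0'/K) + (r + sigma^2/2)*T) / (sigma*sqrt(T)) = 0.51908392
d2 = d1 - sigma*sqrt(T) = 0.38408392
exp(-rT) = 0.99825153
N(-d1) = 0.30185111; N(-d2) = 0.35045812
P = K * exp(-rT) * N(-d2) - S_0' * N(-d1) = 8.9900 * 0.99825153 * 0.35045812 - 9.53840879 * 0.30185111 = 0.2659

Answer: Price = 0.2659
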